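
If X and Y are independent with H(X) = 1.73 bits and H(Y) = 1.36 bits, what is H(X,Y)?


For independent variables, H(X,Y) = H(X) + H(Y) = 1.73 + 1.36 = 3.09

3.09 bits


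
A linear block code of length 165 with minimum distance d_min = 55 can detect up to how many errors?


Detection capability = d_min - 1 = 55 - 1 = 54

54 errors


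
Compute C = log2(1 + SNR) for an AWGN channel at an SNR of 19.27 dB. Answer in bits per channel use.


SNR_linear = 10^(19.27/10) = 84.5279; C = log2(1 + SNR_linear) = log2(1 + 84.5279) = 6.4183

6.4183 bits/channel use


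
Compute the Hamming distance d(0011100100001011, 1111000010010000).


Count differing positions: ^ ^ . . ^ . . ^ ^ . . ^ ^ . ^ ^ = 9 differences

9


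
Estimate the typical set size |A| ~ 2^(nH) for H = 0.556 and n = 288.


log2|A_typical| = nH = 288 * 0.556 = 160.128, so |A_typical| ~ 2^160.128 = 1.597e+48

1.597e+48


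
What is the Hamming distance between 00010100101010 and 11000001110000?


Count differing positions: ^ ^ . ^ . ^ . ^ . ^ ^ . ^ . = 8 differences

8


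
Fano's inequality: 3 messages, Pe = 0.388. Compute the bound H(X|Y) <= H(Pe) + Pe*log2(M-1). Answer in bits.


H(Pe) = -Pe*log2(Pe) - (1-Pe)*log2(1-Pe) = -0.388*log2(0.388) - 0.612*log2(0.612) = 0.529958 + 0.433539 = 0.9635. Pe*log2(M-1) = 0.388*log2(2) = 0.388000. Bound = H(Pe) + Pe*log2(M-1) = 0.529958 + 0.433539 + 0.388000 = 1.3515

1.3515 bits


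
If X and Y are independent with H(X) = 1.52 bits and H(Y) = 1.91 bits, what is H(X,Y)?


For independent variables, H(X,Y) = H(X) + H(Y) = 1.52 + 1.91 = 3.43

3.43 bits


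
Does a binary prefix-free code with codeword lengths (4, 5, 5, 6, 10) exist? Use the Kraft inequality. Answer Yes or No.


Kraft sum = sum(2^(-l_i)) = 0.1416, need <= 1. Result: satisfied (a binary prefix-free code with these lengths exists)

Yes


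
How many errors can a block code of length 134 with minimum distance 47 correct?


Correction capability = floor((d-1)/2) = floor((47-1)/2) = 23

23 errors


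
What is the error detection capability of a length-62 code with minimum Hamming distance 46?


Detection capability = d_min - 1 = 46 - 1 = 45

45 errors


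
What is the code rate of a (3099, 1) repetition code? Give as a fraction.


Rate = k/n = 1/3099

1/3099


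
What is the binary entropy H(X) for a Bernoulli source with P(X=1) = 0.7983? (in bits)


H = -p*log2(p) - (1-p)*log2(1-p). -0.7983*log2(0.7983) = 0.259445; -0.2017*log2(0.2017) = 0.465870. H = 0.259445 + 0.465870 = 0.7253

0.7253 bits


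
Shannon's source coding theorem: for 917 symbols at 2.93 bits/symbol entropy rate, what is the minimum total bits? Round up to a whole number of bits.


Minimum bits >= n * H = 917 * 2.93 = 2686.81, rounded up to a whole number of bits = 2687

2687 bits


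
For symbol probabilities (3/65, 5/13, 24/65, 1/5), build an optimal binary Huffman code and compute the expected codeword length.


Huffman construction (repeatedly merge the two least-probable nodes; each merge adds 1 bit to every symbol beneath it): 3/65 + 1/5 = 16/65; 16/65 + 24/65 = 8/13; 5/13 + 8/13 = 1. Resulting codeword lengths (in the order the probabilities were given): (3, 1, 2, 3). L_avg = sum(p_i * l_i) = 3/65*3 + 5/13*1 + 24/65*2 + 1/5*3 = 121/65 = 1.8615

1.8615 bits


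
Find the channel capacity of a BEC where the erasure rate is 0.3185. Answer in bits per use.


C = 1 - epsilon = 1 - 0.3185 = 0.6815

0.6815 bits


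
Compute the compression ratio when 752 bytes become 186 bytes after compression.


Ratio = original / compressed = 752 / 186 = 4.043

4.043


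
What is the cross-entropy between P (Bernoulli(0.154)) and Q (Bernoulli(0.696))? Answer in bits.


H(P,Q) = -p*log2(q) - (1-p)*log2(1-q). -0.154*log2(0.696) = 0.080517; -0.846*log2(0.304) = 1.453307. H(P,Q) = 0.080517 + 1.453307 = 1.5338

1.5338 bits


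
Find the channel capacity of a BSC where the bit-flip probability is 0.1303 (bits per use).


H(p) = -p*log2(p) - (1-p)*log2(1-p) = -0.1303*log2(0.1303) - 0.8697*log2(0.8697) = 0.383094 + 0.175167 = 0.5583. C = 1 - H(p) = 1 - 0.5583 = 0.4417

0.4417 bits


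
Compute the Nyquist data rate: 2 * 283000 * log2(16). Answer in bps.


Rate = 2 * B * log2(M) = 2 * 283000 * 4.0 = 2264000.0

2264000.0 bps


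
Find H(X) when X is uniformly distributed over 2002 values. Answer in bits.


H = log2(n) = log2(2002) = 10.9672

10.9672 bits


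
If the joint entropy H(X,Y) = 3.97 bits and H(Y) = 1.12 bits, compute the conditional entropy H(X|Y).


H(X|Y) = H(X,Y) - H(Y) = 3.97 - 1.12 = 2.85

2.85 bits


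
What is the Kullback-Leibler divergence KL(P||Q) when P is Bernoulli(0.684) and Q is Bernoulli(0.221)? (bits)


KL = p*log2(p/q) + (1-p)*log2((1-p)/(1-q)) = 0.684*log2(0.684/0.221) + 0.316*log2(0.316/0.779) = 0.7035

0.7035 bits


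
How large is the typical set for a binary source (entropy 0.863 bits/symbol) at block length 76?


log2|A_typical| = nH = 76 * 0.863 = 65.588, so |A_typical| ~ 2^65.588 = 5.546e+19

5.546e+19


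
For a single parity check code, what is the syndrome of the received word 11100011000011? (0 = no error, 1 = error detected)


Syndrome = XOR of all bits = 1 XOR 1 XOR 1 XOR 0 XOR 0 XOR 0 XOR 1 XOR 1 XOR 0 XOR 0 XOR 0 XOR 0 XOR 1 XOR 1 = 1

1


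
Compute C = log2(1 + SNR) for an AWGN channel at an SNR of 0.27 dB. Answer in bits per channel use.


SNR_linear = 10^(0.27/10) = 1.0641; C = log2(1 + SNR_linear) = log2(1 + 1.0641) = 1.0455

1.0455 bits/channel use


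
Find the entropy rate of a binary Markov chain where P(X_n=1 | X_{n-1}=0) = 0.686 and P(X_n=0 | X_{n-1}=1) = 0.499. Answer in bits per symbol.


Stationary distribution: pi_0 = p10/(p01+p10) = 0.4211, pi_1 = 0.5789. Entropy rate H' = pi_0*H(p01) + pi_1*H(p10) = 0.4211*0.8977 + 0.5789*1.0 = 0.9569

0.9569 bits/symbol


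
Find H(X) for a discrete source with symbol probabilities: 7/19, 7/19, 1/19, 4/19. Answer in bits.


H = -sum(p_i * log2(p_i)). Terms: -(7/19)*log2(7/19) = 0.530737; -(7/19)*log2(7/19) = 0.530737; -(1/19)*log2(1/19) = 0.223575; -(4/19)*log2(4/19) = 0.473248. H = 0.530737 + 0.530737 + 0.223575 + 0.473248 = 1.7583

1.7583 bits


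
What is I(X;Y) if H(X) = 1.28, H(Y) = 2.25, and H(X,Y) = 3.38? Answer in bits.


I(X;Y) = H(X) + H(Y) - H(X,Y) = 1.28 + 2.25 - 3.38 = 0.15

0.15 bits


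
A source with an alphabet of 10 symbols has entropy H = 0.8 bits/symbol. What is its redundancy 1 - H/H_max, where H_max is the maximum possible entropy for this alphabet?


H_max = log2(K) = log2(10) = 3.3219 bits/symbol. Redundancy = 1 - H/H_max = 1 - 0.8/3.3219 = 1 - 0.2408 = 0.7592

0.7592


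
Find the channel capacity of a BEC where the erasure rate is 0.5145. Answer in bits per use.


C = 1 - epsilon = 1 - 0.5145 = 0.4855

0.4855 bits


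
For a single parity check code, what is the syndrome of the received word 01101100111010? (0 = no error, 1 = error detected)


Syndrome = XOR of all bits = 0 XOR 1 XOR 1 XOR 0 XOR 1 XOR 1 XOR 0 XOR 0 XOR 1 XOR 1 XOR 1 XOR 0 XOR 1 XOR 0 = 0

0


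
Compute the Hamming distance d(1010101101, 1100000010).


Count differing positions: . ^ ^ . ^ . ^ ^ ^ ^ = 7 differences

7


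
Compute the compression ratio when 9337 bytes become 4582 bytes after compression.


Ratio = original / compressed = 9337 / 4582 = 2.0378

2.0378


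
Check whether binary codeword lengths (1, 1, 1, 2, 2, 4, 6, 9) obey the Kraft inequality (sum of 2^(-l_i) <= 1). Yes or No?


Kraft sum = sum(2^(-l_i)) = 2.0801, need <= 1. Result: violated (a binary prefix-free code with these lengths cannot exist)

No


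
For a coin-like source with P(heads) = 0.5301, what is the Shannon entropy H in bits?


H = -p*log2(p) - (1-p)*log2(1-p). -0.5301*log2(0.5301) = 0.485393; -0.4699*log2(0.4699) = 0.511991. H = 0.485393 + 0.511991 = 0.9974

0.9974 bits


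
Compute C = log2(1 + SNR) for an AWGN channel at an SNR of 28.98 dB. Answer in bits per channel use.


SNR_linear = 10^(28.98/10) = 790.6786; C = log2(1 + SNR_linear) = log2(1 + 790.6786) = 9.6288

9.6288 bits/channel use


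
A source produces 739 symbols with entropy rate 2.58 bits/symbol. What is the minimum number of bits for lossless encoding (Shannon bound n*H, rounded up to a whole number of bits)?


Minimum bits >= n * H = 739 * 2.58 = 1906.62, rounded up to a whole number of bits = 1907

1907 bits


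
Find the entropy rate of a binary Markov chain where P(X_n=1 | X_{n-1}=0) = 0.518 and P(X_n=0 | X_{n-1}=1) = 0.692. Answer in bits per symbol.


Stationary distribution: pi_0 = p10/(p01+p10) = 0.5719, pi_1 = 0.4281. Entropy rate H' = pi_0*H(p01) + pi_1*H(p10) = 0.5719*0.9991 + 0.4281*0.8909 = 0.9527

0.9527 bits/symbol


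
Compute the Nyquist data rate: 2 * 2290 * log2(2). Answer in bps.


Rate = 2 * B * log2(M) = 2 * 2290 * 1.0 = 4580.0

4580.0 bps


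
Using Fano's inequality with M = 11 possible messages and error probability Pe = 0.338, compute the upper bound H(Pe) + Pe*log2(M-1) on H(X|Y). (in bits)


H(Pe) = -Pe*log2(Pe) - (1-Pe)*log2(1-Pe) = -0.338*log2(0.338) - 0.662*log2(0.662) = 0.528938 + 0.393954 = 0.9229. Pe*log2(M-1) = 0.338*log2(10) = 1.122812. Bound = H(Pe) + Pe*log2(M-1) = 0.528938 + 0.393954 + 1.122812 = 2.0457

2.0457 bits


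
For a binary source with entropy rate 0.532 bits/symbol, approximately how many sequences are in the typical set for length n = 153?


log2|A_typical| = nH = 153 * 0.532 = 81.396, so |A_typical| ~ 2^81.396 = 3.182e+24

3.182e+24


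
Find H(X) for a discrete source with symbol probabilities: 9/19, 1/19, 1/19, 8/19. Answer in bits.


H = -sum(p_i * log2(p_i)). Terms: -(9/19)*log2(9/19) = 0.510633; -(1/19)*log2(1/19) = 0.223575; -(1/19)*log2(1/19) = 0.223575; -(8/19)*log2(8/19) = 0.525443. H = 0.510633 + 0.223575 + 0.223575 + 0.525443 = 1.4832

1.4832 bits


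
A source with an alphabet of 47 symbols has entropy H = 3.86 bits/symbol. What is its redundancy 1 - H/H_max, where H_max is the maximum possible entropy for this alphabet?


H_max = log2(K) = log2(47) = 5.5546 bits/symbol. Redundancy = 1 - H/H_max = 1 - 3.86/5.5546 = 1 - 0.6949 = 0.3051

0.3051


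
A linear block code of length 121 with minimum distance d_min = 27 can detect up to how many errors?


Detection capability = d_min - 1 = 27 - 1 = 26

26 errors


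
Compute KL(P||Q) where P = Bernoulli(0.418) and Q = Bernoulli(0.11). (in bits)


KL = p*log2(p/q) + (1-p)*log2((1-p)/(1-q)) = 0.418*log2(0.418/0.11) + 0.582*log2(0.582/0.89) = 0.4484

0.4484 bits


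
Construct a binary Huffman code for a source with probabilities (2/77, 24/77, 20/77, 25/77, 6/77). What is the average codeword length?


Huffman construction (repeatedly merge the two least-probable nodes; each merge adds 1 bit to every symbol beneath it): 2/77 + 6/77 = 8/77; 8/77 + 20/77 = 4/11; 24/77 + 25/77 = 7/11; 4/11 + 7/11 = 1. Resulting codeword lengths (in the order the probabilities were given): (3, 2, 2, 2, 3). L_avg = sum(p_i * l_i) = 2/77*3 + 24/77*2 + 20/77*2 + 25/77*2 + 6/77*3 = 162/77 = 2.1039

2.1039 bits


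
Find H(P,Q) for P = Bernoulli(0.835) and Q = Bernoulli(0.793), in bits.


H(P,Q) = -p*log2(q) - (1-p)*log2(1-q). -0.835*log2(0.793) = 0.279397; -0.165*log2(0.207) = 0.374929. H(P,Q) = 0.279397 + 0.374929 = 0.6543

0.6543 bits


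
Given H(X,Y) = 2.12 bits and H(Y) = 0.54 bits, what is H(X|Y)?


H(X|Y) = H(X,Y) - H(Y) = 2.12 - 0.54 = 1.58

1.58 bits


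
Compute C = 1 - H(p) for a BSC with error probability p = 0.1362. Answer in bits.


H(p) = -p*log2(p) - (1-p)*log2(1-p) = -0.1362*log2(0.1362) - 0.8638*log2(0.8638) = 0.391739 + 0.182461 = 0.5742. C = 1 - H(p) = 1 - 0.5742 = 0.4258

0.4258 bits


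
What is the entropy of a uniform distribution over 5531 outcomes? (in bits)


H = log2(n) = log2(5531) = 12.4333

12.4333 bits


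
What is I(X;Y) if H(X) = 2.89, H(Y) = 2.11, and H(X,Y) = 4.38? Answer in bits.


I(X;Y) = H(X) + H(Y) - H(X,Y) = 2.89 + 2.11 - 4.38 = 0.62

0.62 bits


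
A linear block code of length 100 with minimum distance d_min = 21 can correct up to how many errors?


Correction capability = floor((d-1)/2) = floor((21-1)/2) = 10

10 errors


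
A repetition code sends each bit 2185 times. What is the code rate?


Rate = k/n = 1/2185

1/2185


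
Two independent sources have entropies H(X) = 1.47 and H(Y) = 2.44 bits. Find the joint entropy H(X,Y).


For independent variables, H(X,Y) = H(X) + H(Y) = 1.47 + 2.44 = 3.91

3.91 bits


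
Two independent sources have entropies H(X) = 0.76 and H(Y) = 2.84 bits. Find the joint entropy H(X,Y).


For independent variables, H(X,Y) = H(X) + H(Y) = 0.76 + 2.84 = 3.6

3.6 bits


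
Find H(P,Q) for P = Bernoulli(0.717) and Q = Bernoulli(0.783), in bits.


H(P,Q) = -p*log2(q) - (1-p)*log2(1-q). -0.717*log2(0.783) = 0.253041; -0.283*log2(0.217) = 0.623798. H(P,Q) = 0.253041 + 0.623798 = 0.8768

0.8768 bits


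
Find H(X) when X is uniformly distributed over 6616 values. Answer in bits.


H = log2(n) = log2(6616) = 12.6917

12.6917 bits


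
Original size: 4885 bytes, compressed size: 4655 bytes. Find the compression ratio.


Ratio = original / compressed = 4885 / 4655 = 1.0494

1.0494


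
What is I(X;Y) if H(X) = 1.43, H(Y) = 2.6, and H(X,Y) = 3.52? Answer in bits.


I(X;Y) = H(X) + H(Y) - H(X,Y) = 1.43 + 2.6 - 3.52 = 0.51

0.51 bits


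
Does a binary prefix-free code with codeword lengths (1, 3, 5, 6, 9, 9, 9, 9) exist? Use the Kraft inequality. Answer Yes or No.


Kraft sum = sum(2^(-l_i)) = 0.6797, need <= 1. Result: satisfied (a binary prefix-free code with these lengths exists)

Yes


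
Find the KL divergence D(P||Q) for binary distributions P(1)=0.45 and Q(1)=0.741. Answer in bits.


KL = p*log2(p/q) + (1-p)*log2((1-p)/(1-q)) = 0.45*log2(0.45/0.741) + 0.55*log2(0.55/0.259) = 0.2738

0.2738 bits


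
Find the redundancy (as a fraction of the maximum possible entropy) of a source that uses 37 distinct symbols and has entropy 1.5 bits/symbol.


H_max = log2(K) = log2(37) = 5.2095 bits/symbol. Redundancy = 1 - H/H_max = 1 - 1.5/5.2095 = 1 - 0.2879 = 0.7121

0.7121


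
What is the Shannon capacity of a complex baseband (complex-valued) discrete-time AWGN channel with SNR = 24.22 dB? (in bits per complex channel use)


SNR_linear = 10^(24.22/10) = 264.2409; C = log2(1 + SNR_linear) = log2(1 + 264.2409) = 8.0512

8.0512 bits/channel use


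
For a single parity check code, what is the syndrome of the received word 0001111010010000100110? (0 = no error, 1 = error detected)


Syndrome = XOR of all bits = 0 XOR 0 XOR 0 XOR 1 XOR 1 XOR 1 XOR 1 XOR 0 XOR 1 XOR 0 XOR 0 XOR 1 XOR 0 XOR 0 XOR 0 XOR 0 XOR 1 XOR 0 XOR 0 XOR 1 XOR 1 XOR 0 = 1

1


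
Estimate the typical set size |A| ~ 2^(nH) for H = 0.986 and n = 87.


log2|A_typical| = nH = 87 * 0.986 = 85.782, so |A_typical| ~ 2^85.782 = 6.652e+25

6.652e+25


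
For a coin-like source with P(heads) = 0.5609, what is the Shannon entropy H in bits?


H = -p*log2(p) - (1-p)*log2(1-p). -0.5609*log2(0.5609) = 0.467894; -0.4391*log2(0.4391) = 0.521378. H = 0.467894 + 0.521378 = 0.9893

0.9893 bits


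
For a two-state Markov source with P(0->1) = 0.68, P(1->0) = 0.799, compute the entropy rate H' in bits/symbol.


Stationary distribution: pi_0 = p10/(p01+p10) = 0.5402, pi_1 = 0.4598. Entropy rate H' = pi_0*H(p01) + pi_1*H(p10) = 0.5402*0.9044 + 0.4598*0.7239 = 0.8214

0.8214 bits/symbol


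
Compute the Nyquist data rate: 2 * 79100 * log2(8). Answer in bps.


Rate = 2 * B * log2(M) = 2 * 79100 * 3.0 = 474600.0

474600.0 bps


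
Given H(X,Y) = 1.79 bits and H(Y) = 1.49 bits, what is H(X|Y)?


H(X|Y) = H(X,Y) - H(Y) = 1.79 - 1.49 = 0.3

0.3 bits


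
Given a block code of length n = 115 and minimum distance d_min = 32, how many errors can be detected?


Detection capability = d_min - 1 = 32 - 1 = 31

31 errors


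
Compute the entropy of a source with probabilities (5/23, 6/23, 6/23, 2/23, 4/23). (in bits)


H = -sum(p_i * log2(p_i)). Terms: -(5/23)*log2(5/23) = 0.478616; -(6/23)*log2(6/23) = 0.505722; -(6/23)*log2(6/23) = 0.505722; -(2/23)*log2(2/23) = 0.306397; -(4/23)*log2(4/23) = 0.438880. H = 0.478616 + 0.505722 + 0.505722 + 0.306397 + 0.438880 = 2.2353

2.2353 bits


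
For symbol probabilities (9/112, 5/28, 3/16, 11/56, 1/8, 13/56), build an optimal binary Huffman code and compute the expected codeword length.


Huffman construction (repeatedly merge the two least-probable nodes; each merge adds 1 bit to every symbol beneath it): 9/112 + 1/8 = 23/112; 5/28 + 3/16 = 41/112; 11/56 + 23/112 = 45/112; 13/56 + 41/112 = 67/112; 45/112 + 67/112 = 1. Resulting codeword lengths (in the order the probabilities were given): (3, 3, 3, 2, 3, 2). L_avg = sum(p_i * l_i) = 9/112*3 + 5/28*3 + 3/16*3 + 11/56*2 + 1/8*3 + 13/56*2 = 18/7 = 2.5714

2.5714 bits


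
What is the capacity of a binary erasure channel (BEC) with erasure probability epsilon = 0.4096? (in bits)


C = 1 - epsilon = 1 - 0.4096 = 0.5904

0.5904 bits


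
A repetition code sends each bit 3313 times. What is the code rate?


Rate = k/n = 1/3313

1/3313


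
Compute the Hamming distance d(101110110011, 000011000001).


Count differing positions: ^ . ^ ^ . ^ ^ ^ . . ^ . = 7 differences

7


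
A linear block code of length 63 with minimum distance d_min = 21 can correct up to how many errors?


Correction capability = floor((d-1)/2) = floor((21-1)/2) = 10

10 errors


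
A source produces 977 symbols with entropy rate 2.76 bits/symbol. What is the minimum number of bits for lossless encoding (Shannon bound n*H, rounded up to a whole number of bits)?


Minimum bits >= n * H = 977 * 2.76 = 2696.52, rounded up to a whole number of bits = 2697

2697 bits


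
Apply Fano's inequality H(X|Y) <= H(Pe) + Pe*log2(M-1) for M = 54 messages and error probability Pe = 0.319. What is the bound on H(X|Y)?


H(Pe) = -Pe*log2(Pe) - (1-Pe)*log2(1-Pe) = -0.319*log2(0.319) - 0.681*log2(0.681) = 0.525831 + 0.377460 = 0.9033. Pe*log2(M-1) = 0.319*log2(53) = 1.827207. Bound = H(Pe) + Pe*log2(M-1) = 0.525831 + 0.377460 + 1.827207 = 2.7305

2.7305 bits


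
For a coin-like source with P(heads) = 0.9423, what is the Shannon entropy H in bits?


H = -p*log2(p) - (1-p)*log2(1-p). -0.9423*log2(0.9423) = 0.080794; -0.0577*log2(0.0577) = 0.237452. H = 0.080794 + 0.237452 = 0.3182

0.3182 bits


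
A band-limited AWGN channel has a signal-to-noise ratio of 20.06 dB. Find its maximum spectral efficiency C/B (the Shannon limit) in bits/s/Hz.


SNR_linear = 10^(20.06/10) = 101.3911; C/B = log2(1 + SNR_linear) = log2(1 + 101.3911) = 6.6779

6.6779 bits/s/Hz


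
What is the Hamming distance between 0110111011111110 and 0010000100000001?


Count differing positions: . ^ . . ^ ^ ^ ^ ^ ^ ^ ^ ^ ^ ^ ^ = 13 differences

13


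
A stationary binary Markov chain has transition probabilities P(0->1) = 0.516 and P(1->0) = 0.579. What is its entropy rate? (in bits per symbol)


Stationary distribution: pi_0 = p10/(p01+p10) = 0.5288, pi_1 = 0.4712. Entropy rate H' = pi_0*H(p01) + pi_1*H(p10) = 0.5288*0.9993 + 0.4712*0.9819 = 0.9911

0.9911 bits/symbol


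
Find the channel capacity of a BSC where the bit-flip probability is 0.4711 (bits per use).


H(p) = -p*log2(p) - (1-p)*log2(1-p) = -0.4711*log2(0.4711) - 0.5289*log2(0.5289) = 0.511565 + 0.486024 = 0.9976. C = 1 - H(p) = 1 - 0.9976 = 0.0024

0.0024 bits


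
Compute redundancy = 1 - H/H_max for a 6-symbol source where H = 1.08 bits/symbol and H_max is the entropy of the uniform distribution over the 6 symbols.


H_max = log2(K) = log2(6) = 2.585 bits/symbol. Redundancy = 1 - H/H_max = 1 - 1.08/2.585 = 1 - 0.4178 = 0.5822

0.5822


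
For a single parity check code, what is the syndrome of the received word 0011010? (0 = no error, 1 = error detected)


Syndrome = XOR of all bits = 0 XOR 0 XOR 1 XOR 1 XOR 0 XOR 1 XOR 0 = 1

1


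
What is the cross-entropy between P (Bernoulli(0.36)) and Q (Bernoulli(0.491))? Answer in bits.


H(P,Q) = -p*log2(q) - (1-p)*log2(1-q). -0.36*log2(0.491) = 0.369434; -0.64*log2(0.509) = 0.623528. H(P,Q) = 0.369434 + 0.623528 = 0.993

0.993 bits


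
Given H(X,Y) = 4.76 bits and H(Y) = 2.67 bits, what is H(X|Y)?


H(X|Y) = H(X,Y) - H(Y) = 4.76 - 2.67 = 2.09

2.09 bits


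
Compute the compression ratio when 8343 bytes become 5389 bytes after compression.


Ratio = original / compressed = 8343 / 5389 = 1.5482

1.5482


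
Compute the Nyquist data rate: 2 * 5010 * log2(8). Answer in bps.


Rate = 2 * B * log2(M) = 2 * 5010 * 3.0 = 30060.0

30060.0 bps


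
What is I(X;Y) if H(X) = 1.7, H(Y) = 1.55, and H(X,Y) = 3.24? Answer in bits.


I(X;Y) = H(X) + H(Y) - H(X,Y) = 1.7 + 1.55 - 3.24 = 0.01

0.01 bits


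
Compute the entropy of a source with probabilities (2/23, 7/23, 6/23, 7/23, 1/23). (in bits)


H = -sum(p_i * log2(p_i)). Terms: -(2/23)*log2(2/23) = 0.306397; -(7/23)*log2(7/23) = 0.522324; -(6/23)*log2(6/23) = 0.505722; -(7/23)*log2(7/23) = 0.522324; -(1/23)*log2(1/23) = 0.196677. H = 0.306397 + 0.522324 + 0.505722 + 0.522324 + 0.196677 = 2.0534

2.0534 bits


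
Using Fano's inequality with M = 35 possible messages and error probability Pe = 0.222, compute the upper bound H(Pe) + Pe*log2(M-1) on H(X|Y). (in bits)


H(Pe) = -Pe*log2(Pe) - (1-Pe)*log2(1-Pe) = -0.222*log2(0.222) - 0.778*log2(0.778) = 0.482044 + 0.281759 = 0.7638. Pe*log2(M-1) = 0.222*log2(34) = 1.129417. Bound = H(Pe) + Pe*log2(M-1) = 0.482044 + 0.281759 + 1.129417 = 1.8932

1.8932 bits


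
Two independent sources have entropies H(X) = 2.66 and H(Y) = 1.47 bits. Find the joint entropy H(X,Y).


For independent variables, H(X,Y) = H(X) + H(Y) = 2.66 + 1.47 = 4.13

4.13 bits


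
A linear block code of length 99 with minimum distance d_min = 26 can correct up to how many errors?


Correction capability = floor((d-1)/2) = floor((26-1)/2) = 12

12 errors


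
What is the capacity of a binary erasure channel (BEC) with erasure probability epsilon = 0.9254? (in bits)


C = 1 - epsilon = 1 - 0.9254 = 0.0746

0.0746 bits


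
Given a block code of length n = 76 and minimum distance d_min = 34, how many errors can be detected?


Detection capability = d_min - 1 = 34 - 1 = 33

33 errors


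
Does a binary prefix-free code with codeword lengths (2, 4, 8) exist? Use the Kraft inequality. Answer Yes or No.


Kraft sum = sum(2^(-l_i)) = 0.3164, need <= 1. Result: satisfied (a binary prefix-free code with these lengths exists)

Yes


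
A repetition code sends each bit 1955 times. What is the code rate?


Rate = k/n = 1/1955

1/1955


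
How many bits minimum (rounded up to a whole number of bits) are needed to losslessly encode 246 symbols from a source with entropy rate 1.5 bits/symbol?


Minimum bits >= n * H = 246 * 1.5 = 369.0, rounded up to a whole number of bits = 369

369 bits


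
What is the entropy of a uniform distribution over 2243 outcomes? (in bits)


H = log2(n) = log2(2243) = 11.1312

11.1312 bits


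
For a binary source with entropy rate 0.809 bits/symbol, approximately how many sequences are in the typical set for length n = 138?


log2|A_typical| = nH = 138 * 0.809 = 111.642, so |A_typical| ~ 2^111.642 = 4.051e+33

4.051e+33


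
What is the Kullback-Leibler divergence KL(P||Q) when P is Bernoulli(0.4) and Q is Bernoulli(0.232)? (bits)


KL = p*log2(p/q) + (1-p)*log2((1-p)/(1-q)) = 0.4*log2(0.4/0.232) + 0.6*log2(0.6/0.768) = 0.1007

0.1007 bits


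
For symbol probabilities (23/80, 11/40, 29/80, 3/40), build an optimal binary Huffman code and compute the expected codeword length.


Huffman construction (repeatedly merge the two least-probable nodes; each merge adds 1 bit to every symbol beneath it): 3/40 + 11/40 = 7/20; 23/80 + 7/20 = 51/80; 29/80 + 51/80 = 1. Resulting codeword lengths (in the order the probabilities were given): (2, 3, 1, 3). L_avg = sum(p_i * l_i) = 23/80*2 + 11/40*3 + 29/80*1 + 3/40*3 = 159/80 = 1.9875

1.9875 bits


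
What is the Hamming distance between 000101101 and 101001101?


Count differing positions: ^ . ^ ^ . . . . . = 3 differences

3


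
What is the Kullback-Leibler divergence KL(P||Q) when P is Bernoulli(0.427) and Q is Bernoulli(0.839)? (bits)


KL = p*log2(p/q) + (1-p)*log2((1-p)/(1-q)) = 0.427*log2(0.427/0.839) + 0.573*log2(0.573/0.161) = 0.6334

0.6334 bits


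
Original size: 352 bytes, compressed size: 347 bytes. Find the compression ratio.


Ratio = original / compressed = 352 / 347 = 1.0144

1.0144


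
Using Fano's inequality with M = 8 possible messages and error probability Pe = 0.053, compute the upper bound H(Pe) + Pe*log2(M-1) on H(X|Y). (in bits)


H(Pe) = -Pe*log2(Pe) - (1-Pe)*log2(1-Pe) = -0.053*log2(0.053) - 0.947*log2(0.947) = 0.224607 + 0.074400 = 0.299. Pe*log2(M-1) = 0.053*log2(7) = 0.148790. Bound = H(Pe) + Pe*log2(M-1) = 0.224607 + 0.074400 + 0.148790 = 0.4478

0.4478 bits


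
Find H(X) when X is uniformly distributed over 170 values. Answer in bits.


H = log2(n) = log2(170) = 7.4094

7.4094 bits


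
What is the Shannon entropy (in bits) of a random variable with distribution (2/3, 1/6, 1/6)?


H = -sum(p_i * log2(p_i)). Terms: -(2/3)*log2(2/3) = 0.389975; -(1/6)*log2(1/6) = 0.430827; -(1/6)*log2(1/6) = 0.430827. H = 0.389975 + 0.430827 + 0.430827 = 1.2516

1.2516 bits


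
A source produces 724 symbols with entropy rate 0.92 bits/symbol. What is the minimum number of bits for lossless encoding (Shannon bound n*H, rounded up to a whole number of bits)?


Minimum bits >= n * H = 724 * 0.92 = 666.08, rounded up to a whole number of bits = 667

667 bits


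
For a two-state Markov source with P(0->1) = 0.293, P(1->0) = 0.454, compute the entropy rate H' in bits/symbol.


Stationary distribution: pi_0 = p10/(p01+p10) = 0.6078, pi_1 = 0.3922. Entropy rate H' = pi_0*H(p01) + pi_1*H(p10) = 0.6078*0.8726 + 0.3922*0.9939 = 0.9202

0.9202 bits/symbol


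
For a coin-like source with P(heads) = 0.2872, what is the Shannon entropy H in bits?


H = -p*log2(p) - (1-p)*log2(1-p). -0.2872*log2(0.2872) = 0.516923; -0.7128*log2(0.7128) = 0.348153. H = 0.516923 + 0.348153 = 0.8651

0.8651 bits


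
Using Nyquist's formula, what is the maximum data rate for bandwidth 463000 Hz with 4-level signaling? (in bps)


Rate = 2 * B * log2(M) = 2 * 463000 * 2.0 = 1852000.0

1852000.0 bps


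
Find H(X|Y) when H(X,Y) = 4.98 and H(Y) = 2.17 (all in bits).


H(X|Y) = H(X,Y) - H(Y) = 4.98 - 2.17 = 2.81

2.81 bits


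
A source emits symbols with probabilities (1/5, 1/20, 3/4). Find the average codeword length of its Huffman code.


Huffman construction (repeatedly merge the two least-probable nodes; each merge adds 1 bit to every symbol beneath it): 1/20 + 1/5 = 1/4; 1/4 + 3/4 = 1. Resulting codeword lengths (in the order the probabilities were given): (2, 2, 1). L_avg = sum(p_i * l_i) = 1/5*2 + 1/20*2 + 3/4*1 = 5/4 = 1.25

1.25 bits


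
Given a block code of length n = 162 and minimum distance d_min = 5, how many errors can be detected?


Detection capability = d_min - 1 = 5 - 1 = 4

4 errors


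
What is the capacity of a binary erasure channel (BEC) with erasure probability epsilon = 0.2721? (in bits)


C = 1 - epsilon = 1 - 0.2721 = 0.7279

0.7279 bits


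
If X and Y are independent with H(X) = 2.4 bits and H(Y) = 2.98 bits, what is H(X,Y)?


For independent variables, H(X,Y) = H(X) + H(Y) = 2.4 + 2.98 = 5.38

5.38 bits


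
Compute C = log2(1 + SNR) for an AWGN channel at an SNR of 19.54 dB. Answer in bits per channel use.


SNR_linear = 10^(19.54/10) = 89.9498; C = log2(1 + SNR_linear) = log2(1 + 89.9498) = 6.507

6.507 bits/channel use


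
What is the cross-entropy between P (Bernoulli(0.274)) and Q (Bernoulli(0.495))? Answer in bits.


H(P,Q) = -p*log2(q) - (1-p)*log2(1-q). -0.274*log2(0.495) = 0.277973; -0.726*log2(0.505) = 0.715578. H(P,Q) = 0.277973 + 0.715578 = 0.9936

0.9936 bits


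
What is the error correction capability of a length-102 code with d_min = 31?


Correction capability = floor((d-1)/2) = floor((31-1)/2) = 15

15 errors


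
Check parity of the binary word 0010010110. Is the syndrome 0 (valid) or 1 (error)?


Syndrome = XOR of all bits = 0 XOR 0 XOR 1 XOR 0 XOR 0 XOR 1 XOR 0 XOR 1 XOR 1 XOR 0 = 0

0


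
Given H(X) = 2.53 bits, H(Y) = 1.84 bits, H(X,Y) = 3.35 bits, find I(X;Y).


I(X;Y) = H(X) + H(Y) - H(X,Y) = 2.53 + 1.84 - 3.35 = 1.02

1.02 bits


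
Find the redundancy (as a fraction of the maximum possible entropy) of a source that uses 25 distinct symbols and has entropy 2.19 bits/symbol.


H_max = log2(K) = log2(25) = 4.6439 bits/symbol. Redundancy = 1 - H/H_max = 1 - 2.19/4.6439 = 1 - 0.4716 = 0.5284

0.5284


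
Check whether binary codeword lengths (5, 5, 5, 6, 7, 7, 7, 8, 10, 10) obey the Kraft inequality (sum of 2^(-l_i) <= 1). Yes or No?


Kraft sum = sum(2^(-l_i)) = 0.1387, need <= 1. Result: satisfied (a binary prefix-free code with these lengths exists)

Yes


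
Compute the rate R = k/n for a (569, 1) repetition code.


Rate = k/n = 1/569

1/569


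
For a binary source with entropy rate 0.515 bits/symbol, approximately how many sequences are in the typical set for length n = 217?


log2|A_typical| = nH = 217 * 0.515 = 111.755, so |A_typical| ~ 2^111.755 = 4.381e+33

4.381e+33


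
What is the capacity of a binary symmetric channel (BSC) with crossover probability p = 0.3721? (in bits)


H(p) = -p*log2(p) - (1-p)*log2(1-p) = -0.3721*log2(0.3721) - 0.6279*log2(0.6279) = 0.530703 + 0.421568 = 0.9523. C = 1 - H(p) = 1 - 0.9523 = 0.0477

0.0477 bits


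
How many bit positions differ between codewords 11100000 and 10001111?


Count differing positions: . ^ ^ . ^ ^ ^ ^ = 6 differences

6


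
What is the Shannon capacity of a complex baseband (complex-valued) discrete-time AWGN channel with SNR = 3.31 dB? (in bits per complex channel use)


SNR_linear = 10^(3.31/10) = 2.1429; C = log2(1 + SNR_linear) = log2(1 + 2.1429) = 1.6521

1.6521 bits/channel use


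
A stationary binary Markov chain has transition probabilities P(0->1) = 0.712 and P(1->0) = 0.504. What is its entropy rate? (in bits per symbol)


Stationary distribution: pi_0 = p10/(p01+p10) = 0.4145, pi_1 = 0.5855. Entropy rate H' = pi_0*H(p01) + pi_1*H(p10) = 0.4145*0.8661 + 0.5855*1.0 = 0.9445

0.9445 bits/symbol


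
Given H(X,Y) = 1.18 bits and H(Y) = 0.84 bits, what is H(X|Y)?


H(X|Y) = H(X,Y) - H(Y) = 1.18 - 0.84 = 0.34

0.34 bits


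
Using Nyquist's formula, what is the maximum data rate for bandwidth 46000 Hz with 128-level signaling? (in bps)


Rate = 2 * B * log2(M) = 2 * 46000 * 7.0 = 644000.0

644000.0 bps


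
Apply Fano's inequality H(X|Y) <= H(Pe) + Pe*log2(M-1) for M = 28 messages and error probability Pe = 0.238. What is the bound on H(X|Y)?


H(Pe) = -Pe*log2(Pe) - (1-Pe)*log2(1-Pe) = -0.238*log2(0.238) - 0.762*log2(0.762) = 0.492890 + 0.298808 = 0.7917. Pe*log2(M-1) = 0.238*log2(27) = 1.131663. Bound = H(Pe) + Pe*log2(M-1) = 0.492890 + 0.298808 + 1.131663 = 1.9234

1.9234 bits


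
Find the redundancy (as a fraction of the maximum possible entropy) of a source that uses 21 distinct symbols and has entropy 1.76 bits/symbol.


H_max = log2(K) = log2(21) = 4.3923 bits/symbol. Redundancy = 1 - H/H_max = 1 - 1.76/4.3923 = 1 - 0.4007 = 0.5993

0.5993


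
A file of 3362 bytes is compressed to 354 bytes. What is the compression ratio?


Ratio = original / compressed = 3362 / 354 = 9.4972

9.4972


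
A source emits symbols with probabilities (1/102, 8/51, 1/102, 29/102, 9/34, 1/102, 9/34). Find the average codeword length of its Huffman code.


Huffman construction (repeatedly merge the two least-probable nodes; each merge adds 1 bit to every symbol beneath it): 1/102 + 1/102 = 1/51; 1/102 + 1/51 = 1/34; 1/34 + 8/51 = 19/102; 19/102 + 9/34 = 23/51; 9/34 + 29/102 = 28/51; 23/51 + 28/51 = 1. Resulting codeword lengths (in the order the probabilities were given): (5, 3, 5, 2, 2, 4, 2). L_avg = sum(p_i * l_i) = 1/102*5 + 8/51*3 + 1/102*5 + 29/102*2 + 9/34*2 + 1/102*4 + 9/34*2 = 38/17 = 2.2353

2.2353 bits


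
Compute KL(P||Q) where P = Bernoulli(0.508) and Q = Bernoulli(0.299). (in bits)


KL = p*log2(p/q) + (1-p)*log2((1-p)/(1-q)) = 0.508*log2(0.508/0.299) + 0.492*log2(0.492/0.701) = 0.1372

0.1372 bits


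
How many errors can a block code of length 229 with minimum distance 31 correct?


Correction capability = floor((d-1)/2) = floor((31-1)/2) = 15

15 errors


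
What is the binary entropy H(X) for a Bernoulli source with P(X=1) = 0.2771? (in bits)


H = -p*log2(p) - (1-p)*log2(1-p). -0.2771*log2(0.2771) = 0.513057; -0.7229*log2(0.7229) = 0.338413. H = 0.513057 + 0.338413 = 0.8515

0.8515 bits


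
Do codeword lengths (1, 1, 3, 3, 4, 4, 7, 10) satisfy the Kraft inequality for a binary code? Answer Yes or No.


Kraft sum = sum(2^(-l_i)) = 1.3838, need <= 1. Result: violated (a binary prefix-free code with these lengths cannot exist)

No


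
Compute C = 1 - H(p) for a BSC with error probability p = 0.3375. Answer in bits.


H(p) = -p*log2(p) - (1-p)*log2(1-p) = -0.3375*log2(0.3375) - 0.6625*log2(0.6625) = 0.528876 + 0.393530 = 0.9224. C = 1 - H(p) = 1 - 0.9224 = 0.0776

0.0776 bits


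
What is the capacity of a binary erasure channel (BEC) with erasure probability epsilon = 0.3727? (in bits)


C = 1 - epsilon = 1 - 0.3727 = 0.6273

0.6273 bits


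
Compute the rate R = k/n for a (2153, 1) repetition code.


Rate = k/n = 1/2153

1/2153


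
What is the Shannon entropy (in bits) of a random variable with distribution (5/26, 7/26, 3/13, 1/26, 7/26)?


H = -sum(p_i * log2(p_i)). Terms: -(5/26)*log2(5/26) = 0.457406; -(7/26)*log2(7/26) = 0.509677; -(3/13)*log2(3/13) = 0.488187; -(1/26)*log2(1/26) = 0.180786; -(7/26)*log2(7/26) = 0.509677. H = 0.457406 + 0.509677 + 0.488187 + 0.180786 + 0.509677 = 2.1457

2.1457 bits


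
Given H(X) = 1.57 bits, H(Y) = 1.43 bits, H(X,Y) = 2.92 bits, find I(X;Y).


I(X;Y) = H(X) + H(Y) - H(X,Y) = 1.57 + 1.43 - 2.92 = 0.08

0.08 bits


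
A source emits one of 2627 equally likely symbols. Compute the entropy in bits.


H = log2(n) = log2(2627) = 11.3592

11.3592 bits


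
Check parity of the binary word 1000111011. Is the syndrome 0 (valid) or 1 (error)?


Syndrome = XOR of all bits = 1 XOR 0 XOR 0 XOR 0 XOR 1 XOR 1 XOR 1 XOR 0 XOR 1 XOR 1 = 0

0


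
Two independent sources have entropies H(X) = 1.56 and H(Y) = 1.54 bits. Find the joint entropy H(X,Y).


For independent variables, H(X,Y) = H(X) + H(Y) = 1.56 + 1.54 = 3.1

3.1 bits


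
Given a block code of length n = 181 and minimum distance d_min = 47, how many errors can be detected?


Detection capability = d_min - 1 = 47 - 1 = 46

46 errors


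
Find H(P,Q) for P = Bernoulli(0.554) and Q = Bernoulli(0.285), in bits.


H(P,Q) = -p*log2(q) - (1-p)*log2(1-q). -0.554*log2(0.285) = 1.003275; -0.446*log2(0.715) = 0.215857. H(P,Q) = 1.003275 + 0.215857 = 1.2191

1.2191 bits


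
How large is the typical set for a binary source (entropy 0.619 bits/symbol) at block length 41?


log2|A_typical| = nH = 41 * 0.619 = 25.379, so |A_typical| ~ 2^25.379 = 4.364e+07

4.364e+07


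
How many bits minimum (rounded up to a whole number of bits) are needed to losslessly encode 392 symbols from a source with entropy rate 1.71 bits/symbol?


Minimum bits >= n * H = 392 * 1.71 = 670.32, rounded up to a whole number of bits = 671

671 bits


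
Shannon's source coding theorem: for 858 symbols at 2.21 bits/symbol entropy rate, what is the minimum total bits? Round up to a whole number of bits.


Minimum bits >= n * H = 858 * 2.21 = 1896.18, rounded up to a whole number of bits = 1897

1897 bits


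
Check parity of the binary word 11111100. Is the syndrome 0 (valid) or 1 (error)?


Syndrome = XOR of all bits = 1 XOR 1 XOR 1 XOR 1 XOR 1 XOR 1 XOR 0 XOR 0 = 0

0


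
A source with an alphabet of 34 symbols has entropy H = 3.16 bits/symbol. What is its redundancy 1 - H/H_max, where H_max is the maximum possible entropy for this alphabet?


H_max = log2(K) = log2(34) = 5.0875 bits/symbol. Redundancy = 1 - H/H_max = 1 - 3.16/5.0875 = 1 - 0.6211 = 0.3789

0.3789


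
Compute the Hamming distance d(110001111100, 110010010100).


Count differing positions: . . . . ^ ^ ^ . ^ . . . = 4 differences

4


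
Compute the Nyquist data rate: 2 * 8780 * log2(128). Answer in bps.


Rate = 2 * B * log2(M) = 2 * 8780 * 7.0 = 122920.0

122920.0 bps


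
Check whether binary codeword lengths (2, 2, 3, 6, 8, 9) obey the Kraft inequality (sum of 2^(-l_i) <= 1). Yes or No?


Kraft sum = sum(2^(-l_i)) = 0.6465, need <= 1. Result: satisfied (a binary prefix-free code with these lengths exists)

Yes


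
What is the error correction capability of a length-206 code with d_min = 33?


Correction capability = floor((d-1)/2) = floor((33-1)/2) = 16

16 errors


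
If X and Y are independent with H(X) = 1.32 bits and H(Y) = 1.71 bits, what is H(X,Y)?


For independent variables, H(X,Y) = H(X) + H(Y) = 1.32 + 1.71 = 3.03

3.03 bits


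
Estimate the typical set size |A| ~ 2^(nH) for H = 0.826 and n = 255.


log2|A_typical| = nH = 255 * 0.826 = 210.63, so |A_typical| ~ 2^210.63 = 2.547e+63

2.547e+63


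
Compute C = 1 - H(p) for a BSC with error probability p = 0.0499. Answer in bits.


H(p) = -p*log2(p) - (1-p)*log2(1-p) = -0.0499*log2(0.0499) - 0.9501*log2(0.9501) = 0.215808 + 0.070164 = 0.286. C = 1 - H(p) = 1 - 0.286 = 0.714

0.714 bits


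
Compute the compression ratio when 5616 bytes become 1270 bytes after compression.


Ratio = original / compressed = 5616 / 1270 = 4.422

4.422


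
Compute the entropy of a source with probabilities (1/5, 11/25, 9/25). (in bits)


H = -sum(p_i * log2(p_i)). Terms: -(1/5)*log2(1/5) = 0.464386; -(11/25)*log2(11/25) = 0.521147; -(9/25)*log2(9/25) = 0.530615. H = 0.464386 + 0.521147 + 0.530615 = 1.5161

1.5161 bits


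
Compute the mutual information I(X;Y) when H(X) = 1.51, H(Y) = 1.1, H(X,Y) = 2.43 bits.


I(X;Y) = H(X) + H(Y) - H(X,Y) = 1.51 + 1.1 - 2.43 = 0.18

0.18 bits


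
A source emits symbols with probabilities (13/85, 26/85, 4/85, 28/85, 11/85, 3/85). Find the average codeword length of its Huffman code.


Huffman construction (repeatedly merge the two least-probable nodes; each merge adds 1 bit to every symbol beneath it): 3/85 + 4/85 = 7/85; 7/85 + 11/85 = 18/85; 13/85 + 18/85 = 31/85; 26/85 + 28/85 = 54/85; 31/85 + 54/85 = 1. Resulting codeword lengths (in the order the probabilities were given): (2, 2, 4, 2, 3, 4). L_avg = sum(p_i * l_i) = 13/85*2 + 26/85*2 + 4/85*4 + 28/85*2 + 11/85*3 + 3/85*4 = 39/17 = 2.2941

2.2941 bits


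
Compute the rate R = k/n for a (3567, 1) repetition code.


Rate = k/n = 1/3567

1/3567


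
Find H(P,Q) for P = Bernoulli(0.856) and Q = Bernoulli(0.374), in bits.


H(P,Q) = -p*log2(q) - (1-p)*log2(1-q). -0.856*log2(0.374) = 1.214570; -0.144*log2(0.626) = 0.097310. H(P,Q) = 1.214570 + 0.097310 = 1.3119

1.3119 bits


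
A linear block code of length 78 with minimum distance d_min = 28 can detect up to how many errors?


Detection capability = d_min - 1 = 28 - 1 = 27

27 errors


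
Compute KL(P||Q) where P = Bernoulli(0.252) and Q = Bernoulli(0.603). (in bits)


KL = p*log2(p/q) + (1-p)*log2((1-p)/(1-q)) = 0.252*log2(0.252/0.603) + 0.748*log2(0.748/0.397) = 0.3664

0.3664 bits


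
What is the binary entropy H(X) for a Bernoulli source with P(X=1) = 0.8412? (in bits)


H = -p*log2(p) - (1-p)*log2(1-p). -0.8412*log2(0.8412) = 0.209862; -0.1588*log2(0.1588) = 0.421569. H = 0.209862 + 0.421569 = 0.6314

0.6314 bits
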